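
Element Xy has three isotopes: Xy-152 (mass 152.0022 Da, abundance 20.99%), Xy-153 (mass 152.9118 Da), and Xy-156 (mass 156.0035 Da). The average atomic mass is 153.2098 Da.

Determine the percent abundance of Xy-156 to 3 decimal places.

15.814%

Let x and y be the fractions of Xy-153 and Xy-156. Then x + y = 1 − 0.2099 = 0.7901 and 152.9118x + 156.0035y = 153.2098 − 0.2099×152.0022 = 121.30453822.
Substituting: 152.9118x + 156.0035(0.7901 − x) = 121.30453822
(152.9118 − 156.0035)x = -1.95382713  ⇒  x = 0.63196, y = 0.15814
Xy-153: 63.196%, Xy-156: 15.814%.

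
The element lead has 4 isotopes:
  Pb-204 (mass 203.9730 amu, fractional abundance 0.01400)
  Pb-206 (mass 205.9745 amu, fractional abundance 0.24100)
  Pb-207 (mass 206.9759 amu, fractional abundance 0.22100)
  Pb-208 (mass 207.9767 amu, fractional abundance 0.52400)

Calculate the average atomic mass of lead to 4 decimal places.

Average mass = Σ (abundance × isotope mass) = 0.01400 × 203.9730 + 0.24100 × 205.9745 + 0.22100 × 206.9759 + 0.52400 × 207.9767
= 2.85562 + 49.63985 + 45.74167 + 108.97979 = 207.21693 amu

207.2169 amu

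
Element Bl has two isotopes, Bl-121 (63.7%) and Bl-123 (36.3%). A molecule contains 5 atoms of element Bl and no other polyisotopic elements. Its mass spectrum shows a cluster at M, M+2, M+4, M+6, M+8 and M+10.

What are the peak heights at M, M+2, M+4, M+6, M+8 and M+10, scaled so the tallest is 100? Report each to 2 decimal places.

The 5 Bl atoms are independent, so intensities follow the terms of (0.637 + 0.363)^5.
P(M) = 0.637^5 = 0.104881
P(M+2) = 5 × 0.637^4 × 0.363^1 = 0.298837
P(M+4) = 10 × 0.637^3 × 0.363^2 = 0.340590
P(M+6) = 10 × 0.637^2 × 0.363^3 = 0.194088
P(M+8) = 5 × 0.637^1 × 0.363^4 = 0.055301
P(M+10) = 0.363^5 = 0.006303
The M+4 peak is largest (0.340590); scaling to 100 gives 30.79 : 87.74 : 100.00 : 56.99 : 16.24 : 1.85.

30.79 : 87.74 : 100.00 : 56.99 : 16.24 : 1.85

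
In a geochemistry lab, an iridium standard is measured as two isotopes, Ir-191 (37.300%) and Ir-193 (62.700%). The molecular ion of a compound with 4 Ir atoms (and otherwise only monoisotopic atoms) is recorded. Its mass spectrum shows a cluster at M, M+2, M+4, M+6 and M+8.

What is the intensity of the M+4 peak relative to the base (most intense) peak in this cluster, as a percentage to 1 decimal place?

(0.37300 + 0.62700)^4 gives M 0.0194, M+2 0.1302, M+4 0.3282, M+6 0.3678, M+8 0.1546; the largest is M+6.
P(M+6) = C(4,3) × 0.37300^1 × 0.62700^3 = 4 × 0.3730 × 0.24649188 = 0.367766 (base)
P(M+4) = C(4,2) × 0.37300^2 × 0.62700^2 = 6 × 0.139129 × 0.393129 = 0.328174
Relative intensity = 0.328174 / 0.367766 × 100 = 89.2

89.2%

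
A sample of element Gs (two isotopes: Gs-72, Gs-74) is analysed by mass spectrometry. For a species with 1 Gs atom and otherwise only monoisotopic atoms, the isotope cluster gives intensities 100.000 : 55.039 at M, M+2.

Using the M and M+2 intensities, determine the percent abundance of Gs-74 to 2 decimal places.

35.50%

Write p for the Gs-72 fraction. I(M+2)/I(M) = [C(1,1)·p^0·(1−p)] / p^1 = 1·(1−p)/p = 55.039/100.000 = 0.5504
(1−p)/p = 0.5504/1 = 0.5504  ⇒  p = 1/(1 + 0.5504) = 0.6450
Gs-72: 64.50%, Gs-74: 35.50%.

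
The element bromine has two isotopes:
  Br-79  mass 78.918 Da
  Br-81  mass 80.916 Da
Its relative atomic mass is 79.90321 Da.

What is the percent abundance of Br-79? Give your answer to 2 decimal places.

50.69%

Let x be the fractional abundance of Br-79; then Br-81 has abundance 1 − x.
78.918·x + 80.916·(1 − x) = 79.90321
(78.918 − 80.916)·x = 79.90321 − 80.916
x = -1.01279 / -1.998 = 0.50690 → 50.69% Br-79, 49.31% Br-81.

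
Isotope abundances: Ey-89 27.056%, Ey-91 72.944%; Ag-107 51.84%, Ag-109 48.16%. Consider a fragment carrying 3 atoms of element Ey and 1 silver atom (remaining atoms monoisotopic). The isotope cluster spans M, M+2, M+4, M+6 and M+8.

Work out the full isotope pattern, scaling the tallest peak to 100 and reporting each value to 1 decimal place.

Element Ey pattern (n=3): 0.01980573 : 0.16019096 : 0.4318809 : 0.38812241
Silver pattern (n=1): 0.5184 : 0.4816
Convolve the two distributions (both contribute in 2-u steps):
  M: 0.01980573×0.5184 = 0.010267
  M+2: 0.01980573×0.4816 + 0.16019096×0.5184 = 0.092581
  M+4: 0.16019096×0.4816 + 0.4318809×0.5184 = 0.301035
  M+6: 0.4318809×0.4816 + 0.38812241×0.5184 = 0.409196
  M+8: 0.38812241×0.4816 = 0.186920
Scale to base peak (0.409196) = 100: 2.5 : 22.6 : 73.6 : 100.0 : 45.7

2.5 : 22.6 : 73.6 : 100.0 : 45.7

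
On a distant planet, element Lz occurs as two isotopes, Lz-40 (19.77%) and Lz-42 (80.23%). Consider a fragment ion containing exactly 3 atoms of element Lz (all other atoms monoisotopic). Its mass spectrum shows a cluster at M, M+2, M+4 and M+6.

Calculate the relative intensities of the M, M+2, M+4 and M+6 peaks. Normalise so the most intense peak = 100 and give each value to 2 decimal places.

Each Lz atom is independently Lz-40 (p = 0.1977) or Lz-42 (q = 0.8023); the cluster is the binomial expansion (p + q)^3.
P(M) = 0.1977^3 = 0.007727
P(M+2) = 3 × 0.1977^2 × 0.8023^1 = 0.094074
P(M+4) = 3 × 0.1977^1 × 0.8023^2 = 0.381770
P(M+6) = 0.8023^3 = 0.516429
The M+6 peak is largest (0.516429); scaling to 100 gives 1.50 : 18.22 : 73.92 : 100.00.

1.50 : 18.22 : 73.92 : 100.00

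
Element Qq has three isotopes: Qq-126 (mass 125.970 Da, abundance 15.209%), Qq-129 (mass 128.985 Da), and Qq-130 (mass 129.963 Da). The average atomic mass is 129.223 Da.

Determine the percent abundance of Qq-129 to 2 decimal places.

13.57%

The remaining 84.791% is split between Qq-129 (fraction x) and Qq-130 (fraction 0.84791 − x).
Substituting: 128.985x + 129.963(0.84791 − x) = 110.0642227
(128.985 − 129.963)x = -0.13270463  ⇒  x = 0.13569, y = 0.71222
Qq-129: 13.57%, Qq-130: 71.22%.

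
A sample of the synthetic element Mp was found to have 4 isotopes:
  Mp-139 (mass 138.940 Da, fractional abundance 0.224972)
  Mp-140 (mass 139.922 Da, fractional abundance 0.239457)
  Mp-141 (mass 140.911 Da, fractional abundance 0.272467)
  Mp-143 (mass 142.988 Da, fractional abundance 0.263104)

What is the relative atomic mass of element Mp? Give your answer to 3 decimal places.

140.777 Da

Average mass = Σ (abundance × isotope mass) = 0.224972 × 138.940 + 0.239457 × 139.922 + 0.272467 × 140.911 + 0.263104 × 142.988
= 31.2576 + 33.5053 + 38.3936 + 37.6207 = 140.7772 Da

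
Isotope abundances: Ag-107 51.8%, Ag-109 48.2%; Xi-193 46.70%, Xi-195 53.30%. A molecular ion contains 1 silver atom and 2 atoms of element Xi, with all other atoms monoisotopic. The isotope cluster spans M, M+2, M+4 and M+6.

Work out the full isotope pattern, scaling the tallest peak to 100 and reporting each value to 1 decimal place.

29.2 : 93.8 : 100.0 : 35.4

Silver pattern (n=1): 0.5180 : 0.4820
Element Xi pattern (n=2): 0.218089 : 0.497822 : 0.284089
Convolve the two distributions (both contribute in 2-u steps):
  M: 0.5180×0.218089 = 0.112970
  M+2: 0.5180×0.497822 + 0.4820×0.218089 = 0.362991
  M+4: 0.5180×0.284089 + 0.4820×0.497822 = 0.387108
  M+6: 0.4820×0.284089 = 0.136931
Scale to base peak (0.387108) = 100: 29.2 : 93.8 : 100.0 : 35.4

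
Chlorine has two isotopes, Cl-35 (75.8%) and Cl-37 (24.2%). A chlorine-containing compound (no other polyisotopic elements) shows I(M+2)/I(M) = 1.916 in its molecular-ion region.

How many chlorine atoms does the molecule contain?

6

With n Cl atoms, P(M+2)/P(M) = C(n,1)·p^(n−1)q / p^n = n·q/p = n · 0.242/0.758.
n = 1.916 × 0.758/0.242 = 6.00 ≈ 6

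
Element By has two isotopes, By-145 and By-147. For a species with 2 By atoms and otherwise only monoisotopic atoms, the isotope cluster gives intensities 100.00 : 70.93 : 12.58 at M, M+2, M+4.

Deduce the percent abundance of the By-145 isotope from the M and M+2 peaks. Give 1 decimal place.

73.8%

If p is the fraction of By that is By-145, then I(M+2)/I(M) = [C(2,1)·p^1·(1−p)] / p^2 = 2·(1−p)/p = 70.93/100.00 = 0.7093
(1−p)/p = 0.7093/2 = 0.3547  ⇒  p = 1/(1 + 0.3547) = 0.7382
By-145: 73.8%, By-147: 26.2%.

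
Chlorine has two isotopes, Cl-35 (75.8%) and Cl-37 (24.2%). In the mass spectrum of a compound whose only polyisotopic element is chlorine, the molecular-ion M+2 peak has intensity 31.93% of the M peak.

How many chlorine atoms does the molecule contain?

1

The M+2/M ratio from n Cl atoms is n · q/p = n · 0.242/0.758.
n = 0.3193 × 0.758/0.242 = 1.00 ≈ 1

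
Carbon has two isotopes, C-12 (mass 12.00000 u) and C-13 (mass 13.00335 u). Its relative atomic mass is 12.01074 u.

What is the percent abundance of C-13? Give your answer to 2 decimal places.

1.07%

Let x be the fractional abundance of C-12; then C-13 has abundance 1 − x.
12.00000·x + 13.00335·(1 − x) = 12.01074
(12.00000 − 13.00335)·x = 12.01074 − 13.00335
x = -0.99261 / -1.00335 = 0.98930 → 98.93% C-12, 1.07% C-13.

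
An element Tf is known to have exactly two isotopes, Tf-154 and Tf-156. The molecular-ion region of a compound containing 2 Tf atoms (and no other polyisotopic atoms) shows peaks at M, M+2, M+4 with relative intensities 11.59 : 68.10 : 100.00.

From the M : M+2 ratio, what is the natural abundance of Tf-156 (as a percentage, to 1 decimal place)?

74.6%

Let p = fractional abundance of Tf-154. I(M+2)/I(M) = [C(2,1)·p^1·(1−p)] / p^2 = 2·(1−p)/p = 68.10/11.59 = 5.8758
(1−p)/p = 5.8758/2 = 2.9379  ⇒  p = 1/(1 + 2.9379) = 0.2539
Tf-154: 25.4%, Tf-156: 74.6%.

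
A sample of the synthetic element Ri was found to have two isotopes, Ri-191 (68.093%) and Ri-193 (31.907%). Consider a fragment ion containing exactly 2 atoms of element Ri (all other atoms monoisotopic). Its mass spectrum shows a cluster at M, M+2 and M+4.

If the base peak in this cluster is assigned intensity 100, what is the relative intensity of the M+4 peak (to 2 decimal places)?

21.96

Binomial terms of (0.68093 + 0.31907)^2: M 0.4637, M+2 0.4345, M+4 0.1018 → M is the base peak.
P(M) = C(2,0) × 0.68093^2 × 0.31907^0 = 1 × 0.46366566 × 1.0000 = 0.463666 (base)
P(M+4) = C(2,2) × 0.68093^0 × 0.31907^2 = 1 × 1.0000 × 0.10180566 = 0.101806
Relative intensity = 0.101806 / 0.463666 × 100 = 21.96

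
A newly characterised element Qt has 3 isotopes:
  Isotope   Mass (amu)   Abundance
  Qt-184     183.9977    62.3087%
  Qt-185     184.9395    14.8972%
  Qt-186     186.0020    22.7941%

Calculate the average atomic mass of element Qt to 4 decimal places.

184.5949 amu

The abundance-weighted mean is 0.623087 × 183.9977 + 0.148972 × 184.9395 + 0.227941 × 186.0020
= 114.64657 + 27.55081 + 42.39748 = 184.59486 amu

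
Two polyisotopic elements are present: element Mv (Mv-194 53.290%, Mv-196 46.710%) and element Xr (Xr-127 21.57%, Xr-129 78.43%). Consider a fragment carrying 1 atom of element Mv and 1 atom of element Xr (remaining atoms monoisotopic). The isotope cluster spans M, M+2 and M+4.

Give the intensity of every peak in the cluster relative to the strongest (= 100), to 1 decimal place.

22.2 : 100.0 : 70.6

Element Mv pattern (n=1): 0.5329 : 0.4671
Element Xr pattern (n=1): 0.2157 : 0.7843
Convolve the two distributions (both contribute in 2-u steps):
  M: 0.5329×0.2157 = 0.114947
  M+2: 0.5329×0.7843 + 0.4671×0.2157 = 0.518707
  M+4: 0.4671×0.7843 = 0.366347
Scale to base peak (0.518707) = 100: 22.2 : 100.0 : 70.6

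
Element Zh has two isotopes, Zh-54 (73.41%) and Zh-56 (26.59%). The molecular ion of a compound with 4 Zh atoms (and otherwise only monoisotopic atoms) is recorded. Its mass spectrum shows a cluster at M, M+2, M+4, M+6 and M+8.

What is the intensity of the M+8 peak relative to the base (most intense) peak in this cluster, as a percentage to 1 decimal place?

Binomial terms of (0.7341 + 0.2659)^4: M 0.2904, M+2 0.4208, M+4 0.2286, M+6 0.0552, M+8 0.0050 → M+2 is the base peak.
P(M+2) = C(4,1) × 0.7341^3 × 0.2659^1 = 4 × 0.39560855 × 0.2659 = 0.420769 (base)
P(M+8) = C(4,4) × 0.7341^0 × 0.2659^4 = 1 × 1.0000 × 0.00499889 = 0.004999
Relative intensity = 0.004999 / 0.420769 × 100 = 1.2

1.2%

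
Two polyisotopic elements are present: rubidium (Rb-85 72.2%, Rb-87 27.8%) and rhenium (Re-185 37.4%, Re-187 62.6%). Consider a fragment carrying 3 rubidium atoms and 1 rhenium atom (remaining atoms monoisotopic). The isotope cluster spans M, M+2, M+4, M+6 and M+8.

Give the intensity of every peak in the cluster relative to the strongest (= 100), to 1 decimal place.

35.3 : 100.0 : 84.1 : 28.3 : 3.4

Rubidium pattern (n=3): 0.37636705 : 0.43475086 : 0.16739714 : 0.02148495
Rhenium pattern (n=1): 0.3740 : 0.6260
Convolve the two distributions (both contribute in 2-u steps):
  M: 0.37636705×0.3740 = 0.140761
  M+2: 0.37636705×0.6260 + 0.43475086×0.3740 = 0.398203
  M+4: 0.43475086×0.6260 + 0.16739714×0.3740 = 0.334761
  M+6: 0.16739714×0.6260 + 0.02148495×0.3740 = 0.112826
  M+8: 0.02148495×0.6260 = 0.013450
Scale to base peak (0.398203) = 100: 35.3 : 100.0 : 84.1 : 28.3 : 3.4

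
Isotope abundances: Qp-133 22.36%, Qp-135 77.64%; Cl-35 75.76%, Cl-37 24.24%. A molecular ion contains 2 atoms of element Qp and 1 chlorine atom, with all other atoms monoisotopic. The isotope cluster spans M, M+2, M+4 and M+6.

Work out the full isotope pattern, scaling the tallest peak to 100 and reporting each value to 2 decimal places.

7.00 : 50.88 : 100.00 : 27.02

Element Qp pattern (n=2): 0.04999696 : 0.34720608 : 0.60279696
Chlorine pattern (n=1): 0.7576 : 0.2424
Convolve the two distributions (both contribute in 2-u steps):
  M: 0.04999696×0.7576 = 0.037878
  M+2: 0.04999696×0.2424 + 0.34720608×0.7576 = 0.275163
  M+4: 0.34720608×0.2424 + 0.60279696×0.7576 = 0.540842
  M+6: 0.60279696×0.2424 = 0.146118
Scale to base peak (0.540842) = 100: 7.00 : 50.88 : 100.00 : 27.02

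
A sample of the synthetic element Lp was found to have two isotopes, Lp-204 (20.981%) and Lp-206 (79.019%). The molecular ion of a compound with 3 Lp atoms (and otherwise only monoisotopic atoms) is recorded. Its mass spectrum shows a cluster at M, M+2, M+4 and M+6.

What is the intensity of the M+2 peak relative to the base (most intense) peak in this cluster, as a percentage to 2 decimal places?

Term probabilities: M 0.0092, M+2 0.1044, M+4 0.3930, M+6 0.4934. Base peak = M+6.
P(M+6) = C(3,3) × 0.20981^0 × 0.79019^3 = 1 × 1.0000 × 0.49339482 = 0.493395 (base)
P(M+2) = C(3,1) × 0.20981^2 × 0.79019^1 = 3 × 0.04402024 × 0.79019 = 0.104353
Relative intensity = 0.104353 / 0.493395 × 100 = 21.15

21.15%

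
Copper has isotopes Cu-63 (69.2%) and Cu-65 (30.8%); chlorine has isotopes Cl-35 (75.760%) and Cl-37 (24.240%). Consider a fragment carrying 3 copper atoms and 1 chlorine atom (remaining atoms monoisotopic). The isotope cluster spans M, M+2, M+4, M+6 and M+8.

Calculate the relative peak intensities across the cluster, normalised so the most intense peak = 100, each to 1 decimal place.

Copper pattern (n=3): 0.33137389 : 0.44247034 : 0.19693766 : 0.02921811
Chlorine pattern (n=1): 0.7576 : 0.2424
Convolve the two distributions (both contribute in 2-u steps):
  M: 0.33137389×0.7576 = 0.251049
  M+2: 0.33137389×0.2424 + 0.44247034×0.7576 = 0.415541
  M+4: 0.44247034×0.2424 + 0.19693766×0.7576 = 0.256455
  M+6: 0.19693766×0.2424 + 0.02921811×0.7576 = 0.069873
  M+8: 0.02921811×0.2424 = 0.007082
Scale to base peak (0.415541) = 100: 60.4 : 100.0 : 61.7 : 16.8 : 1.7

60.4 : 100.0 : 61.7 : 16.8 : 1.7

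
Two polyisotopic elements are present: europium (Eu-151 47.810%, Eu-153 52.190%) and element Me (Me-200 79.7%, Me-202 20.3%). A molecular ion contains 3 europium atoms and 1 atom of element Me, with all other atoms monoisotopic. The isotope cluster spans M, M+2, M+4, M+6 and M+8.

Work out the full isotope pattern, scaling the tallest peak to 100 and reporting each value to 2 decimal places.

Europium pattern (n=3): 0.10928391 : 0.3578871 : 0.39067407 : 0.14215492
Element Me pattern (n=1): 0.7970 : 0.2030
Convolve the two distributions (both contribute in 2-u steps):
  M: 0.10928391×0.7970 = 0.087099
  M+2: 0.10928391×0.2030 + 0.3578871×0.7970 = 0.307421
  M+4: 0.3578871×0.2030 + 0.39067407×0.7970 = 0.384018
  M+6: 0.39067407×0.2030 + 0.14215492×0.7970 = 0.192604
  M+8: 0.14215492×0.2030 = 0.028857
Scale to base peak (0.384018) = 100: 22.68 : 80.05 : 100.00 : 50.15 : 7.51

22.68 : 80.05 : 100.00 : 50.15 : 7.51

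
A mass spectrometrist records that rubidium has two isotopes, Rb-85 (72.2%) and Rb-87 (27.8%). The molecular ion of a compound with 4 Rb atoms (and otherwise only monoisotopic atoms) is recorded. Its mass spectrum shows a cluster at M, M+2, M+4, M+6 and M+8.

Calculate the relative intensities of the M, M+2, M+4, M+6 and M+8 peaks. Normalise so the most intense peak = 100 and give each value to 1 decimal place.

The 4 Rb atoms are independent, so intensities follow the terms of (0.722 + 0.278)^4.
P(M) = 0.722^4 = 0.271737
P(M+2) = 4 × 0.722^3 × 0.278^1 = 0.418520
P(M+4) = 6 × 0.722^2 × 0.278^2 = 0.241721
P(M+6) = 4 × 0.722^1 × 0.278^3 = 0.062049
P(M+8) = 0.278^4 = 0.005973
The M+2 peak is largest (0.418520); scaling to 100 gives 64.9 : 100.0 : 57.8 : 14.8 : 1.4.

64.9 : 100.0 : 57.8 : 14.8 : 1.4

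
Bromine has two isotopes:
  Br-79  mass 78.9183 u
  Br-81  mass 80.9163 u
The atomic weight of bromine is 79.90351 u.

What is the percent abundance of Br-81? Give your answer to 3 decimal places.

With x = fraction of Br-79 (so Br-81 is 1 − x):
78.9183·x + 80.9163·(1 − x) = 79.90351
(78.9183 − 80.9163)·x = 79.90351 − 80.9163
x = -1.01279 / -1.9980 = 0.50690 → 50.690% Br-79, 49.310% Br-81.

49.310%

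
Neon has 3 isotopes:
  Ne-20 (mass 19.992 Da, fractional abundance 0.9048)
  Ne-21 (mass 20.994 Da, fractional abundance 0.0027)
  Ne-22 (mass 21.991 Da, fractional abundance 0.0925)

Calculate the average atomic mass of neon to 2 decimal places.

The abundance-weighted mean is 0.9048 × 19.992 + 0.0027 × 20.994 + 0.0925 × 21.991
= 18.0888 + 0.0567 + 2.0342 = 20.1797 Da

20.18 Da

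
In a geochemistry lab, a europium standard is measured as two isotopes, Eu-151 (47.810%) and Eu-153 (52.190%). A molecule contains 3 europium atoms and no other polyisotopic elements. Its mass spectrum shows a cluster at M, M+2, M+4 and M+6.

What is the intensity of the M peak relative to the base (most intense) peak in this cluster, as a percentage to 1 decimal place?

Term probabilities: M 0.1093, M+2 0.3579, M+4 0.3907, M+6 0.1422. Base peak = M+4.
P(M+4) = C(3,2) × 0.47810^1 × 0.52190^2 = 3 × 0.4781 × 0.27237961 = 0.390674 (base)
P(M) = C(3,0) × 0.47810^3 × 0.52190^0 = 1 × 0.10928391 × 1.0000 = 0.109284
Relative intensity = 0.109284 / 0.390674 × 100 = 28.0

28.0%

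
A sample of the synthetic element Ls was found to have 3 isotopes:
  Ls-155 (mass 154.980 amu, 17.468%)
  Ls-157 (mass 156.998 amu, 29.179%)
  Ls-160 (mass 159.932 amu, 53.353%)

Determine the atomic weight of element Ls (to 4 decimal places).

Average mass = Σ (abundance × isotope mass) = 0.17468 × 154.980 + 0.29179 × 156.998 + 0.53353 × 159.932
= 27.07191 + 45.81045 + 85.32852 = 158.21088 amu

158.2109 amu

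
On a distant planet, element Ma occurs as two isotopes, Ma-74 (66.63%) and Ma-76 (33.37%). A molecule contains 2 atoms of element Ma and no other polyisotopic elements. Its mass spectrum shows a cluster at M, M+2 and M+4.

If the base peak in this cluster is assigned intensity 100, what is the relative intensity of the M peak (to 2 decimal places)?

Term probabilities: M 0.4440, M+2 0.4447, M+4 0.1114. Base peak = M+2.
P(M+2) = C(2,1) × 0.6663^1 × 0.3337^1 = 2 × 0.6663 × 0.3337 = 0.444689 (base)
P(M) = C(2,0) × 0.6663^2 × 0.3337^0 = 1 × 0.44395569 × 1.0000 = 0.443956
Relative intensity = 0.443956 / 0.444689 × 100 = 99.84

99.84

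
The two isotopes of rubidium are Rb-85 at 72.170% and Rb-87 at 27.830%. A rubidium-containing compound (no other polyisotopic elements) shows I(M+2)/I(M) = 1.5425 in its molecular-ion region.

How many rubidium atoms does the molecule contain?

4

With n Rb atoms, P(M+2)/P(M) = C(n,1)·p^(n−1)q / p^n = n·q/p = n · 0.27830/0.72170.
n = 1.5425 × 0.72170/0.27830 = 4.00 ≈ 4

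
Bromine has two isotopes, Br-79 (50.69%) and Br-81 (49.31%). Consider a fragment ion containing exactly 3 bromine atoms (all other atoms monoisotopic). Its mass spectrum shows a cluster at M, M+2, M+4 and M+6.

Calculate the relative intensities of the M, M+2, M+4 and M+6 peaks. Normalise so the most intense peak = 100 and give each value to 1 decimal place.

Each Br atom is independently Br-79 (p = 0.5069) or Br-81 (q = 0.4931); the cluster is the binomial expansion (p + q)^3.
P(M) = 0.5069^3 = 0.130247
P(M+2) = 3 × 0.5069^2 × 0.4931^1 = 0.380103
P(M+4) = 3 × 0.5069^1 × 0.4931^2 = 0.369755
P(M+6) = 0.4931^3 = 0.119896
The M+2 peak is largest (0.380103); scaling to 100 gives 34.3 : 100.0 : 97.3 : 31.5.

34.3 : 100.0 : 97.3 : 31.5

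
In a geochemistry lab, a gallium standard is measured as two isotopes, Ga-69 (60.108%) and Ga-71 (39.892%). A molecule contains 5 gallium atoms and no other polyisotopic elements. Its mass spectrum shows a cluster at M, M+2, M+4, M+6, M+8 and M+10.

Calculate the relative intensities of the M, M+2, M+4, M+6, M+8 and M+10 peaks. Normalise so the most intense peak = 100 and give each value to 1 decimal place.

22.7 : 75.3 : 100.0 : 66.4 : 22.0 : 2.9

The 5 Ga atoms are independent, so intensities follow the terms of (0.60108 + 0.39892)^5.
P(M) = 0.60108^5 = 0.078462
P(M+2) = 5 × 0.60108^4 × 0.39892^1 = 0.260366
P(M+4) = 10 × 0.60108^3 × 0.39892^2 = 0.345596
P(M+6) = 10 × 0.60108^2 × 0.39892^3 = 0.229362
P(M+8) = 5 × 0.60108^1 × 0.39892^4 = 0.076111
P(M+10) = 0.39892^5 = 0.010103
The M+4 peak is largest (0.345596); scaling to 100 gives 22.7 : 75.3 : 100.0 : 66.4 : 22.0 : 2.9.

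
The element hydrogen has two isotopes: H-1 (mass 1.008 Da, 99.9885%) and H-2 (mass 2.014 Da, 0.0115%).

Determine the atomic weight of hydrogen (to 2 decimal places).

1.01 Da

Weight each isotope mass by its fractional abundance: 0.999885 × 1.008 + 0.000115 × 2.014
= 1.0079 + 0.0002 = 1.0081 Da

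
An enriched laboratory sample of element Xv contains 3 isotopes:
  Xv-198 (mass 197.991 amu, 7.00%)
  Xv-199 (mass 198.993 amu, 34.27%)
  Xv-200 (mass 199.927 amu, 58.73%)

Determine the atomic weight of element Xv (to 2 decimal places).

The abundance-weighted mean is 0.0700 × 197.991 + 0.3427 × 198.993 + 0.5873 × 199.927
= 13.8594 + 68.1949 + 117.4171 = 199.4714 amu

199.47 amu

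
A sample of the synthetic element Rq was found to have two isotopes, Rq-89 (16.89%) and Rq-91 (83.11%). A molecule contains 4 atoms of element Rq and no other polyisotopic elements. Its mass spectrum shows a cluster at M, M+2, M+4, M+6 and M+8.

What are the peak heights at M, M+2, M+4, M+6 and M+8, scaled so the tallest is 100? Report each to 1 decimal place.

Each Rq atom is independently Rq-89 (p = 0.1689) or Rq-91 (q = 0.8311); the cluster is the binomial expansion (p + q)^4.
P(M) = 0.1689^4 = 0.000814
P(M+2) = 4 × 0.1689^3 × 0.8311^1 = 0.016018
P(M+4) = 6 × 0.1689^2 × 0.8311^2 = 0.118227
P(M+6) = 4 × 0.1689^1 × 0.8311^3 = 0.387837
P(M+8) = 0.8311^4 = 0.477104
The M+8 peak is largest (0.477104); scaling to 100 gives 0.2 : 3.4 : 24.8 : 81.3 : 100.0.

0.2 : 3.4 : 24.8 : 81.3 : 100.0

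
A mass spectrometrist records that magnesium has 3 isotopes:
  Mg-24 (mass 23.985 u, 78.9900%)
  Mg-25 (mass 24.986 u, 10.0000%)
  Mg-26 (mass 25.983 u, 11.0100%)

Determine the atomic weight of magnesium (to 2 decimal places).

Average mass = Σ (abundance × isotope mass) = 0.789900 × 23.985 + 0.100000 × 24.986 + 0.110100 × 25.983
= 18.9458 + 2.4986 + 2.8607 = 24.3051 u

24.31 u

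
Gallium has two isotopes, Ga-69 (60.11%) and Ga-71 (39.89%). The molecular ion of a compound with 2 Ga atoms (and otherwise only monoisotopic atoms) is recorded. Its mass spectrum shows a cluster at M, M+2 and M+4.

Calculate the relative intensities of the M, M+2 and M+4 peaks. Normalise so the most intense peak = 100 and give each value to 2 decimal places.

75.34 : 100.00 : 33.18

Expanding (0.6011 + 0.3989)^2:
P(M) = 0.6011^2 = 0.361321
P(M+2) = 2 × 0.6011^1 × 0.3989^1 = 0.479558
P(M+4) = 0.3989^2 = 0.159121
The M+2 peak is largest (0.479558); scaling to 100 gives 75.34 : 100.00 : 33.18.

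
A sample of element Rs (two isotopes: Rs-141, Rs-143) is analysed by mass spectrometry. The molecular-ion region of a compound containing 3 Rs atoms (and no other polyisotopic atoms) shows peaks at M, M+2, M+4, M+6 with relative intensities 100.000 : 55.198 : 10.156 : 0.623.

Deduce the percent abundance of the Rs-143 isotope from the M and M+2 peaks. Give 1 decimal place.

15.5%

If p is the fraction of Rs that is Rs-141, then I(M+2)/I(M) = [C(3,1)·p^2·(1−p)] / p^3 = 3·(1−p)/p = 55.198/100.000 = 0.5520
(1−p)/p = 0.5520/3 = 0.1840  ⇒  p = 1/(1 + 0.1840) = 0.8446
Rs-141: 84.5%, Rs-143: 15.5%.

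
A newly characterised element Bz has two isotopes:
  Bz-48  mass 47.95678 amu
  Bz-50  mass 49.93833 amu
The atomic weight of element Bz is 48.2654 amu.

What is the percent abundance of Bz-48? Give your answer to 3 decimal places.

Writing the weighted mean with unknown fraction x of Bz-48:
47.95678·x + 49.93833·(1 − x) = 48.2654
(47.95678 − 49.93833)·x = 48.2654 − 49.93833
x = -1.67293 / -1.98155 = 0.84425 → 84.425% Bz-48, 15.575% Bz-50.

84.425%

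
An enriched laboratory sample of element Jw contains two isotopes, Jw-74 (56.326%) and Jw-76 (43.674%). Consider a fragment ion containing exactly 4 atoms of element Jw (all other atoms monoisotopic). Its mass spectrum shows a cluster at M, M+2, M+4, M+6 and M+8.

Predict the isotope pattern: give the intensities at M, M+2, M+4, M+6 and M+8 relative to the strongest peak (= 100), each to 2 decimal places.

Each Jw atom is independently Jw-74 (p = 0.56326) or Jw-76 (q = 0.43674); the cluster is the binomial expansion (p + q)^4.
P(M) = 0.56326^4 = 0.100655
P(M+2) = 4 × 0.56326^3 × 0.43674^1 = 0.312183
P(M+4) = 6 × 0.56326^2 × 0.43674^2 = 0.363091
P(M+6) = 4 × 0.56326^1 × 0.43674^3 = 0.187689
P(M+8) = 0.43674^4 = 0.036382
The M+4 peak is largest (0.363091); scaling to 100 gives 27.72 : 85.98 : 100.00 : 51.69 : 10.02.

27.72 : 85.98 : 100.00 : 51.69 : 10.02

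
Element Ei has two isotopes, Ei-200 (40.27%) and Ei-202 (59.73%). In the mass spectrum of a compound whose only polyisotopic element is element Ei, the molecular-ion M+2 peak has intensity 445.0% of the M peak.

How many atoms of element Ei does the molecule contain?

3

With n Ei atoms, P(M+2)/P(M) = C(n,1)·p^(n−1)q / p^n = n·q/p = n · 0.5973/0.4027.
n = 4.450 × 0.4027/0.5973 = 3.00 ≈ 3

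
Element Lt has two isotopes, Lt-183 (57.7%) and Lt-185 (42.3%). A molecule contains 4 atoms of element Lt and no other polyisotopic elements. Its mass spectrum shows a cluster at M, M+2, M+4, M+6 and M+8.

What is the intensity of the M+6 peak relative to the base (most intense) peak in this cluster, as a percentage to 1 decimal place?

48.9%

Term probabilities: M 0.1108, M+2 0.3250, M+4 0.3574, M+6 0.1747, M+8 0.0320. Base peak = M+4.
P(M+4) = C(4,2) × 0.577^2 × 0.423^2 = 6 × 0.332929 × 0.178929 = 0.357424 (base)
P(M+6) = C(4,3) × 0.577^1 × 0.423^3 = 4 × 0.5770 × 0.07568697 = 0.174686
Relative intensity = 0.174686 / 0.357424 × 100 = 48.9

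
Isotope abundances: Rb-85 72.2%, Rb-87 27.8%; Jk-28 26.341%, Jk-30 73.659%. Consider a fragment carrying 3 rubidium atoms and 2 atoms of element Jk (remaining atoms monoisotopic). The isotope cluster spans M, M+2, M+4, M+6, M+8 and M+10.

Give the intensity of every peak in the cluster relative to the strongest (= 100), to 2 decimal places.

6.79 : 45.83 : 100.00 : 78.62 : 25.79 : 3.03

Rubidium pattern (n=3): 0.37636705 : 0.43475086 : 0.16739714 : 0.02148495
Element Jk pattern (n=2): 0.06938483 : 0.38805034 : 0.54256483
Convolve the two distributions (both contribute in 2-u steps):
  M: 0.37636705×0.06938483 = 0.026114
  M+2: 0.37636705×0.38805034 + 0.43475086×0.06938483 = 0.176214
  M+4: 0.37636705×0.54256483 + 0.43475086×0.38805034 + 0.16739714×0.06938483 = 0.384524
  M+6: 0.43475086×0.54256483 + 0.16739714×0.38805034 + 0.02148495×0.06938483 = 0.302330
  M+8: 0.16739714×0.54256483 + 0.02148495×0.38805034 = 0.099161
  M+10: 0.02148495×0.54256483 = 0.011657
Scale to base peak (0.384524) = 100: 6.79 : 45.83 : 100.00 : 78.62 : 25.79 : 3.03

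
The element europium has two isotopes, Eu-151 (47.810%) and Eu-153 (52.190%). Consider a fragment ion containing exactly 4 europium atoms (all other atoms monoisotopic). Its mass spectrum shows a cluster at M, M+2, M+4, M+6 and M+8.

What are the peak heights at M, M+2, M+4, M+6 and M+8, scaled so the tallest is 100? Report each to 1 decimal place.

14.0 : 61.1 : 100.0 : 72.8 : 19.9

The 4 Eu atoms are independent, so intensities follow the terms of (0.47810 + 0.52190)^4.
P(M) = 0.47810^4 = 0.052249
P(M+2) = 4 × 0.47810^3 × 0.52190^1 = 0.228141
P(M+4) = 6 × 0.47810^2 × 0.52190^2 = 0.373563
P(M+6) = 4 × 0.47810^1 × 0.52190^3 = 0.271857
P(M+8) = 0.52190^4 = 0.074191
The M+4 peak is largest (0.373563); scaling to 100 gives 14.0 : 61.1 : 100.0 : 72.8 : 19.9.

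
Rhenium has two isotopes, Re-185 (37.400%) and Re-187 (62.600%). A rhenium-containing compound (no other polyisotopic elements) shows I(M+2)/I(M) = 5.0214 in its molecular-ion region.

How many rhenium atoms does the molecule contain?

With n Re atoms, P(M+2)/P(M) = C(n,1)·p^(n−1)q / p^n = n·q/p = n · 0.62600/0.37400.
n = 5.0214 × 0.37400/0.62600 = 3.00 ≈ 3

3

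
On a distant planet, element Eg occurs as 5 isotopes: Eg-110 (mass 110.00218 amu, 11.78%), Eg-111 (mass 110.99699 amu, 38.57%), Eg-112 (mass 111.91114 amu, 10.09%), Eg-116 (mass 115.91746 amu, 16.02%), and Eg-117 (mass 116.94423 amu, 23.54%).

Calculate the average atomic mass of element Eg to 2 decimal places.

Ar = Σ fᵢ·mᵢ = 0.1178 × 110.00218 + 0.3857 × 110.99699 + 0.1009 × 111.91114 + 0.1602 × 115.91746 + 0.2354 × 116.94423
= 12.958257 + 42.811539 + 11.291834 + 18.569977 + 27.528672 = 113.160279 amu

113.16 amu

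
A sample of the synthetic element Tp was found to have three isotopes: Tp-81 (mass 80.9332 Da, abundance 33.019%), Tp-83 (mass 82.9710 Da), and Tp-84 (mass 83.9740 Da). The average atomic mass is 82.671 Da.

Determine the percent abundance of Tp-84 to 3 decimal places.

The remaining 66.981% is split between Tp-83 (fraction x) and Tp-84 (fraction 0.66981 − x).
Substituting: 82.9710x + 83.9740(0.66981 − x) = 55.947666692
(82.9710 − 83.9740)x = -0.298958248  ⇒  x = 0.29806, y = 0.37175
Tp-83: 29.806%, Tp-84: 37.175%.

37.175%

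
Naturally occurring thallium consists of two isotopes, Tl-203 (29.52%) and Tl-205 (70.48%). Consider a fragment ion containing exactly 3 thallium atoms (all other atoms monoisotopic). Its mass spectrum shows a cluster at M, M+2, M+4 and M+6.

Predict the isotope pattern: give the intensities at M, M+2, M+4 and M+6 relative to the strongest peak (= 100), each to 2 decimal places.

5.85 : 41.88 : 100.00 : 79.58

Each Tl atom is independently Tl-203 (p = 0.2952) or Tl-205 (q = 0.7048); the cluster is the binomial expansion (p + q)^3.
P(M) = 0.2952^3 = 0.025725
P(M+2) = 3 × 0.2952^2 × 0.7048^1 = 0.184255
P(M+4) = 3 × 0.2952^1 × 0.7048^2 = 0.439916
P(M+6) = 0.7048^3 = 0.350104
The M+4 peak is largest (0.439916); scaling to 100 gives 5.85 : 41.88 : 100.00 : 79.58.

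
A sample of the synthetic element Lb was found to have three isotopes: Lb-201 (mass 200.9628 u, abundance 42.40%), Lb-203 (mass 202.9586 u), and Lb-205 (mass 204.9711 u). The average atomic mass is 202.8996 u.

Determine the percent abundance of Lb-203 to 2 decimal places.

Let x and y be the fractions of Lb-203 and Lb-205. Then x + y = 1 − 0.4240 = 0.5760 and 202.9586x + 204.9711y = 202.8996 − 0.4240×200.9628 = 117.6913728.
Substituting: 202.9586x + 204.9711(0.5760 − x) = 117.6913728
(202.9586 − 204.9711)x = -0.3719808  ⇒  x = 0.18484, y = 0.39116
Lb-203: 18.48%, Lb-205: 39.12%.

18.48%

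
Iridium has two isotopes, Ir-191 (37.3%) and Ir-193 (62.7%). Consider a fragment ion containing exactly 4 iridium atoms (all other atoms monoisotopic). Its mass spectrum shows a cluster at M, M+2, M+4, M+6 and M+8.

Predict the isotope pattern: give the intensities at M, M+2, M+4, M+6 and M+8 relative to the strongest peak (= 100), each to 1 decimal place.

Each Ir atom is independently Ir-191 (p = 0.373) or Ir-193 (q = 0.627); the cluster is the binomial expansion (p + q)^4.
P(M) = 0.373^4 = 0.019357
P(M+2) = 4 × 0.373^3 × 0.627^1 = 0.130153
P(M+4) = 6 × 0.373^2 × 0.627^2 = 0.328174
P(M+6) = 4 × 0.373^1 × 0.627^3 = 0.367766
P(M+8) = 0.627^4 = 0.154550
The M+6 peak is largest (0.367766); scaling to 100 gives 5.3 : 35.4 : 89.2 : 100.0 : 42.0.

5.3 : 35.4 : 89.2 : 100.0 : 42.0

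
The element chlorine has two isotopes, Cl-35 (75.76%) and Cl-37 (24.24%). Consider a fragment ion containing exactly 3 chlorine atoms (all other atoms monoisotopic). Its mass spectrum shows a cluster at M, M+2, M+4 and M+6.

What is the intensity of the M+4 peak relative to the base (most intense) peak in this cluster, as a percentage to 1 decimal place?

Binomial terms of (0.7576 + 0.2424)^3: M 0.4348, M+2 0.4174, M+4 0.1335, M+6 0.0142 → M is the base peak.
P(M) = C(3,0) × 0.7576^3 × 0.2424^0 = 1 × 0.4348304 × 1.0000 = 0.434830 (base)
P(M+4) = C(3,2) × 0.7576^1 × 0.2424^2 = 3 × 0.7576 × 0.05875776 = 0.133545
Relative intensity = 0.133545 / 0.434830 × 100 = 30.7

30.7%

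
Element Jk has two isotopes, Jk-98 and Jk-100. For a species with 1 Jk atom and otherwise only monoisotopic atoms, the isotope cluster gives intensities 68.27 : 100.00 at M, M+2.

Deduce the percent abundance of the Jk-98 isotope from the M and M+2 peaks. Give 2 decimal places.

40.57%

Let p = fractional abundance of Jk-98. I(M+2)/I(M) = [C(1,1)·p^0·(1−p)] / p^1 = 1·(1−p)/p = 100.00/68.27 = 1.4648
(1−p)/p = 1.4648/1 = 1.4648  ⇒  p = 1/(1 + 1.4648) = 0.4057
Jk-98: 40.57%, Jk-100: 59.43%.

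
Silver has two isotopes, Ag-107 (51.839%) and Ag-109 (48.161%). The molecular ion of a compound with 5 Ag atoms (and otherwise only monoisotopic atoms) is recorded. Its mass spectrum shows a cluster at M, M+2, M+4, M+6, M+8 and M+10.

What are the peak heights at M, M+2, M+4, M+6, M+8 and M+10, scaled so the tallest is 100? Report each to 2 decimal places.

Each Ag atom is independently Ag-107 (p = 0.51839) or Ag-109 (q = 0.48161); the cluster is the binomial expansion (p + q)^5.
P(M) = 0.51839^5 = 0.037435
P(M+2) = 5 × 0.51839^4 × 0.48161^1 = 0.173897
P(M+4) = 10 × 0.51839^3 × 0.48161^2 = 0.323118
P(M+6) = 10 × 0.51839^2 × 0.48161^3 = 0.300192
P(M+8) = 5 × 0.51839^1 × 0.48161^4 = 0.139447
P(M+10) = 0.48161^5 = 0.025911
The M+4 peak is largest (0.323118); scaling to 100 gives 11.59 : 53.82 : 100.00 : 92.90 : 43.16 : 8.02.

11.59 : 53.82 : 100.00 : 92.90 : 43.16 : 8.02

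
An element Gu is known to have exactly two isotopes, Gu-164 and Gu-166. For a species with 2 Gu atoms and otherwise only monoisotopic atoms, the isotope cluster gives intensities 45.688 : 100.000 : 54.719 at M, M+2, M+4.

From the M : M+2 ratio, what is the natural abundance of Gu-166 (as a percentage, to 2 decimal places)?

52.25%

Let p = fractional abundance of Gu-164. I(M+2)/I(M) = [C(2,1)·p^1·(1−p)] / p^2 = 2·(1−p)/p = 100.000/45.688 = 2.1888
(1−p)/p = 2.1888/2 = 1.0944  ⇒  p = 1/(1 + 1.0944) = 0.4775
Gu-164: 47.75%, Gu-166: 52.25%.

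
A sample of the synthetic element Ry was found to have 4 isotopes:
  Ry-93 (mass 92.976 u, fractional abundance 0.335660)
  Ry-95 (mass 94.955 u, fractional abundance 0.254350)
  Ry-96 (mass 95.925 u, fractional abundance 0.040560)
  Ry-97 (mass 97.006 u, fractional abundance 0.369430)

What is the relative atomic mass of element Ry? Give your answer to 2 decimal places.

Ar = Σ fᵢ·mᵢ = 0.335660 × 92.976 + 0.254350 × 94.955 + 0.040560 × 95.925 + 0.369430 × 97.006
= 31.2083 + 24.1518 + 3.8907 + 35.8369 = 95.0877 u

95.09 u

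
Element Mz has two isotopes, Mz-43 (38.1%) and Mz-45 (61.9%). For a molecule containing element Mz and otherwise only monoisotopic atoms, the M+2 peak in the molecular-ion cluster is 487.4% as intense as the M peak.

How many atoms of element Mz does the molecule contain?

3

The M+2/M ratio from n Mz atoms is n · q/p = n · 0.619/0.381.
n = 4.874 × 0.381/0.619 = 3.00 ≈ 3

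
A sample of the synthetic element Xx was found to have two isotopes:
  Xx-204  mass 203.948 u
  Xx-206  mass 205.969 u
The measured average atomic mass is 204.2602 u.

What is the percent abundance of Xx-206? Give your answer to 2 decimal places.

With x = fraction of Xx-204 (so Xx-206 is 1 − x):
203.948·x + 205.969·(1 − x) = 204.2602
(203.948 − 205.969)·x = 204.2602 − 205.969
x = -1.7088 / -2.021 = 0.84552 → 84.55% Xx-204, 15.45% Xx-206.

15.45%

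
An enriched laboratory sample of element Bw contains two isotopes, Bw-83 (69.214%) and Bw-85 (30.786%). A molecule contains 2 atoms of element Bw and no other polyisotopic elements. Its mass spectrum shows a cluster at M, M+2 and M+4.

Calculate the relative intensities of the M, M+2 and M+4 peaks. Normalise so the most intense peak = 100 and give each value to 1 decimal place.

Each Bw atom is independently Bw-83 (p = 0.69214) or Bw-85 (q = 0.30786); the cluster is the binomial expansion (p + q)^2.
P(M) = 0.69214^2 = 0.479058
P(M+2) = 2 × 0.69214^1 × 0.30786^1 = 0.426164
P(M+4) = 0.30786^2 = 0.094778
The M peak is largest (0.479058); scaling to 100 gives 100.0 : 89.0 : 19.8.

100.0 : 89.0 : 19.8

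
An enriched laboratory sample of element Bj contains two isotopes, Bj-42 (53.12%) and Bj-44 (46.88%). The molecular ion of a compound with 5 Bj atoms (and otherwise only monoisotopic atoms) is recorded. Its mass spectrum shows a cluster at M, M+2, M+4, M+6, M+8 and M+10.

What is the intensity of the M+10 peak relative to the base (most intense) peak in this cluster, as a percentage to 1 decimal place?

Binomial terms of (0.5312 + 0.4688)^5: M 0.0423, M+2 0.1866, M+4 0.3294, M+6 0.2907, M+8 0.1283, M+10 0.0226 → M+4 is the base peak.
P(M+4) = C(5,2) × 0.5312^3 × 0.4688^2 = 10 × 0.14989053 × 0.21977344 = 0.329420 (base)
P(M+10) = C(5,5) × 0.5312^0 × 0.4688^5 = 1 × 1.0000 × 0.02264321 = 0.022643
Relative intensity = 0.022643 / 0.329420 × 100 = 6.9

6.9%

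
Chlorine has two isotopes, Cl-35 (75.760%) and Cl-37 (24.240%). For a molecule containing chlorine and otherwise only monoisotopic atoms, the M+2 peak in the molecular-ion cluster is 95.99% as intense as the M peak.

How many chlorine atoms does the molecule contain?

3

The M+2/M ratio from n Cl atoms is n · q/p = n · 0.24240/0.75760.
n = 0.9599 × 0.75760/0.24240 = 3.00 ≈ 3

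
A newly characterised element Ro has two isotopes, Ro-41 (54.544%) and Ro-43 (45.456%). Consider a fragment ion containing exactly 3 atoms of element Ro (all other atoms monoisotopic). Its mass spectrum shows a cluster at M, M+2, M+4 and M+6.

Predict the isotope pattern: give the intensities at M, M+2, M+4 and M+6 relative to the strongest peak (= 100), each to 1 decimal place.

The 3 Ro atoms are independent, so intensities follow the terms of (0.54544 + 0.45456)^3.
P(M) = 0.54544^3 = 0.162271
P(M+2) = 3 × 0.54544^2 × 0.45456^1 = 0.405701
P(M+4) = 3 × 0.54544^1 × 0.45456^2 = 0.338104
P(M+6) = 0.45456^3 = 0.093923
The M+2 peak is largest (0.405701); scaling to 100 gives 40.0 : 100.0 : 83.3 : 23.2.

40.0 : 100.0 : 83.3 : 23.2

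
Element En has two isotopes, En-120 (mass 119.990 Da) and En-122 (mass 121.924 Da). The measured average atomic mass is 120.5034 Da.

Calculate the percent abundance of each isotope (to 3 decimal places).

En-120: 73.454%, En-122: 26.546%

Writing the weighted mean with unknown fraction x of En-120:
119.990·x + 121.924·(1 − x) = 120.5034
(119.990 − 121.924)·x = 120.5034 − 121.924
x = -1.4206 / -1.934 = 0.73454 → 73.454% En-120, 26.546% En-122.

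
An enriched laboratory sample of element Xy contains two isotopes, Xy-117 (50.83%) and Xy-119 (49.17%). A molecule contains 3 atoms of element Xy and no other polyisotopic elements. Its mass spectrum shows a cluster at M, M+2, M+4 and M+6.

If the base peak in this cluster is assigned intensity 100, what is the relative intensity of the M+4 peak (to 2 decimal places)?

96.73

Term probabilities: M 0.1313, M+2 0.3811, M+4 0.3687, M+6 0.1189. Base peak = M+2.
P(M+2) = C(3,1) × 0.5083^2 × 0.4917^1 = 3 × 0.25836889 × 0.4917 = 0.381120 (base)
P(M+4) = C(3,2) × 0.5083^1 × 0.4917^2 = 3 × 0.5083 × 0.24176889 = 0.368673
Relative intensity = 0.368673 / 0.381120 × 100 = 96.73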